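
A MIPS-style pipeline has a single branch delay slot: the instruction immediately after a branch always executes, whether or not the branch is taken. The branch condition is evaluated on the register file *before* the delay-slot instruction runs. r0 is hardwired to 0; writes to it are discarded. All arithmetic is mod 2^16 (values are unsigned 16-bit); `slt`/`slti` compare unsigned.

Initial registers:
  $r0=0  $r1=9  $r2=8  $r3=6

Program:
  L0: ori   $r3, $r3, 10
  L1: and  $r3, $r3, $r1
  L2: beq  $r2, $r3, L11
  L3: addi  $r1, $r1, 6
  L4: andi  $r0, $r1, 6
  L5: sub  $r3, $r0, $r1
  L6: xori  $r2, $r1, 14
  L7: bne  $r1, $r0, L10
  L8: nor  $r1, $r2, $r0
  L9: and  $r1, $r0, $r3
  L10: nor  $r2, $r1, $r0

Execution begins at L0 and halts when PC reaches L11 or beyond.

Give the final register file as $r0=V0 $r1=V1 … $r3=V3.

$r0=0 $r1=15 $r2=8 $r3=8

  step pc=0: ori   $r3, $r3, 10  regs=(0,9,8,14)
  step pc=1: and  $r3, $r3, $r1  regs=(0,9,8,8)
  step pc=2: beq  $r2, $r3, L11  cond=T  regs=(0,9,8,8)
  step pc=3: addi  $r1, $r1, 6  regs=(0,15,8,8)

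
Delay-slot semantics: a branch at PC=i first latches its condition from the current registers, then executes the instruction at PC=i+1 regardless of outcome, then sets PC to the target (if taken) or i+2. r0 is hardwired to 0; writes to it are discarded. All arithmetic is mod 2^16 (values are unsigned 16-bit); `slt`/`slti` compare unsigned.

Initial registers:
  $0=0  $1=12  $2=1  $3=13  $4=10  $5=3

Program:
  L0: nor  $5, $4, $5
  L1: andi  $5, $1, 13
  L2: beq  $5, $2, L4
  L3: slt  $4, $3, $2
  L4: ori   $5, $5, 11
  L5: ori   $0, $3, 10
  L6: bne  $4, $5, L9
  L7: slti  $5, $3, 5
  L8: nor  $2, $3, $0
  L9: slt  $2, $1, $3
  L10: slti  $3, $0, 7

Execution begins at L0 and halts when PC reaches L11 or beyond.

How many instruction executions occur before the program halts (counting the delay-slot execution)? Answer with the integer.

  step pc=0: nor  $5, $4, $5  regs=(0,12,1,13,10,65524)
  step pc=1: andi  $5, $1, 13  regs=(0,12,1,13,10,12)
  step pc=2: beq  $5, $2, L4  cond=F  regs=(0,12,1,13,10,12)
  step pc=3: slt  $4, $3, $2  regs=(0,12,1,13,0,12)
  step pc=4: ori   $5, $5, 11  regs=(0,12,1,13,0,15)
  step pc=5: ori   $0, $3, 10  regs=(0,12,1,13,0,15)
  step pc=6: bne  $4, $5, L9  cond=T  regs=(0,12,1,13,0,15)
  step pc=7: slti  $5, $3, 5  regs=(0,12,1,13,0,0)
  step pc=9: slt  $2, $1, $3  regs=(0,12,1,13,0,0)
  step pc=10: slti  $3, $0, 7  regs=(0,12,1,1,0,0)

10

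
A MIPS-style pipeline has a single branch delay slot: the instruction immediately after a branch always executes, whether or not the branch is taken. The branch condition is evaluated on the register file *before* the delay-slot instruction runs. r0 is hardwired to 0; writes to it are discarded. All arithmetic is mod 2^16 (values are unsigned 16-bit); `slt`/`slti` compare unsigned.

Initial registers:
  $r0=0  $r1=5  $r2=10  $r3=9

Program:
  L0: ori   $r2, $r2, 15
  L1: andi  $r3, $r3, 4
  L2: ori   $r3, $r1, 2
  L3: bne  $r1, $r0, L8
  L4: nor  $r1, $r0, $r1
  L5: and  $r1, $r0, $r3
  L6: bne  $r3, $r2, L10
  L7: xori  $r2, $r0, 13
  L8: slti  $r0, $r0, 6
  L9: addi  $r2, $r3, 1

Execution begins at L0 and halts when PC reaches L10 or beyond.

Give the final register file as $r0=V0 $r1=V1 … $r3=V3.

  step pc=0: ori   $r2, $r2, 15  regs=(0,5,15,9)
  step pc=1: andi  $r3, $r3, 4  regs=(0,5,15,0)
  step pc=2: ori   $r3, $r1, 2  regs=(0,5,15,7)
  step pc=3: bne  $r1, $r0, L8  cond=T  regs=(0,5,15,7)
  step pc=4: nor  $r1, $r0, $r1  regs=(0,65530,15,7)
  step pc=8: slti  $r0, $r0, 6  regs=(0,65530,15,7)
  step pc=9: addi  $r2, $r3, 1  regs=(0,65530,8,7)

$r0=0 $r1=65530 $r2=8 $r3=7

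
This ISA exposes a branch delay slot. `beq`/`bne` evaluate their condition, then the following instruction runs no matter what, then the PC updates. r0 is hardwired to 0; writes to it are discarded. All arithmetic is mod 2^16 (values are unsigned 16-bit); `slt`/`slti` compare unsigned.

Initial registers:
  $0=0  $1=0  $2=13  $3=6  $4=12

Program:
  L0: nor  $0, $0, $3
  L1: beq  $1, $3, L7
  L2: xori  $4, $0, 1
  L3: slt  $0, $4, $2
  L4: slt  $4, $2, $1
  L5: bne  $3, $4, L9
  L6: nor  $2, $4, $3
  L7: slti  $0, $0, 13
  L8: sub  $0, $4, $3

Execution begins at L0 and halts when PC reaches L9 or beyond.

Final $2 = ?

PC=0  nor  $0, $0, $3        | $0=0 $1=0 $2=13 $3=6 $4=12
PC=1  beq  $1, $3, L7        | $0=0 $1=0 $2=13 $3=6 $4=12  [not taken]
PC=2  xori  $4, $0, 1        | $0=0 $1=0 $2=13 $3=6 $4=1
PC=3  slt  $0, $4, $2        | $0=0 $1=0 $2=13 $3=6 $4=1
PC=4  slt  $4, $2, $1        | $0=0 $1=0 $2=13 $3=6 $4=0
PC=5  bne  $3, $4, L9        | $0=0 $1=0 $2=13 $3=6 $4=0  [TAKEN]
PC=6  nor  $2, $4, $3        | $0=0 $1=0 $2=65529 $3=6 $4=0

65529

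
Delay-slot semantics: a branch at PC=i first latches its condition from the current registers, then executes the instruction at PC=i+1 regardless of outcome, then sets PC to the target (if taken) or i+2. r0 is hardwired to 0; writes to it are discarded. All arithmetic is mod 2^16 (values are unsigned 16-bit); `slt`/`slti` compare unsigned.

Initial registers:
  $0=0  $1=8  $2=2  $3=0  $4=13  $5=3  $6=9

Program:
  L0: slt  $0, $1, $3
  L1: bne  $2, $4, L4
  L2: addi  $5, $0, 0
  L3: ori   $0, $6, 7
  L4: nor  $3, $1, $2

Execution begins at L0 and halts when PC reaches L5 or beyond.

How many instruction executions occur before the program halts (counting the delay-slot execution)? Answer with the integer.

4

PC=0  slt  $0, $1, $3        | $0=0 $1=8 $2=2 $3=0 $4=13 $5=3 $6=9
PC=1  bne  $2, $4, L4        | $0=0 $1=8 $2=2 $3=0 $4=13 $5=3 $6=9  [TAKEN]
PC=2  addi  $5, $0, 0        | $0=0 $1=8 $2=2 $3=0 $4=13 $5=0 $6=9
PC=4  nor  $3, $1, $2        | $0=0 $1=8 $2=2 $3=65525 $4=13 $5=0 $6=9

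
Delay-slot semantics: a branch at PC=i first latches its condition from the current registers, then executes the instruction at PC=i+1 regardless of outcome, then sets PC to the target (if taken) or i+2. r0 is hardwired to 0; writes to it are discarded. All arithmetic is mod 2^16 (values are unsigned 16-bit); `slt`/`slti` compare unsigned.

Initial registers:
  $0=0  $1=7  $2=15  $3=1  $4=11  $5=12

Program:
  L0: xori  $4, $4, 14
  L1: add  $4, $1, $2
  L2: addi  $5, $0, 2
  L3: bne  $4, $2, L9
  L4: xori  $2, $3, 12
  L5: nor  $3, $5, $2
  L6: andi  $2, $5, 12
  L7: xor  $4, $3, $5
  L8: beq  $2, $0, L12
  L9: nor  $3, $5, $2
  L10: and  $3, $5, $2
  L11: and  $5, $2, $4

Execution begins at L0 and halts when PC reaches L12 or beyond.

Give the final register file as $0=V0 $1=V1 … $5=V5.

[0] xori  $4, $4, 14  →  {$0:0, $1:7, $2:15, $3:1, $4:5, $5:12}
[1] add  $4, $1, $2  →  {$0:0, $1:7, $2:15, $3:1, $4:22, $5:12}
[2] addi  $5, $0, 2  →  {$0:0, $1:7, $2:15, $3:1, $4:22, $5:2}
[3] bne  $4, $2, L9  →  {$0:0, $1:7, $2:15, $3:1, $4:22, $5:2}  ⟨branch taken⟩
[4] xori  $2, $3, 12  →  {$0:0, $1:7, $2:13, $3:1, $4:22, $5:2}
[9] nor  $3, $5, $2  →  {$0:0, $1:7, $2:13, $3:65520, $4:22, $5:2}
[10] and  $3, $5, $2  →  {$0:0, $1:7, $2:13, $3:0, $4:22, $5:2}
[11] and  $5, $2, $4  →  {$0:0, $1:7, $2:13, $3:0, $4:22, $5:4}

$0=0 $1=7 $2=13 $3=0 $4=22 $5=4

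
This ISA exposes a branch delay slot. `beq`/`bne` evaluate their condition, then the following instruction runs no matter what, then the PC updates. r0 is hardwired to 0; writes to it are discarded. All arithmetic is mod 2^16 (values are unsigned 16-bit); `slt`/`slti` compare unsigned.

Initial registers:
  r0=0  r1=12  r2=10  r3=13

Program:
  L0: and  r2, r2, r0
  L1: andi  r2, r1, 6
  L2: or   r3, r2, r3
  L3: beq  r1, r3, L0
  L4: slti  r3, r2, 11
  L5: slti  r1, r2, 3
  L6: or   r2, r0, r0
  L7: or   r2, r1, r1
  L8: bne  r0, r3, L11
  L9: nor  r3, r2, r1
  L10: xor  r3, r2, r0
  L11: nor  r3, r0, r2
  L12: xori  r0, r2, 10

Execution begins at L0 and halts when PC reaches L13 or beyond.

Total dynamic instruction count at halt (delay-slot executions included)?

[0] and  r2, r2, r0  →  {r0:0, r1:12, r2:0, r3:13}
[1] andi  r2, r1, 6  →  {r0:0, r1:12, r2:4, r3:13}
[2] or   r3, r2, r3  →  {r0:0, r1:12, r2:4, r3:13}
[3] beq  r1, r3, L0  →  {r0:0, r1:12, r2:4, r3:13}  ⟨branch fallthrough⟩
[4] slti  r3, r2, 11  →  {r0:0, r1:12, r2:4, r3:1}
[5] slti  r1, r2, 3  →  {r0:0, r1:0, r2:4, r3:1}
[6] or   r2, r0, r0  →  {r0:0, r1:0, r2:0, r3:1}
[7] or   r2, r1, r1  →  {r0:0, r1:0, r2:0, r3:1}
[8] bne  r0, r3, L11  →  {r0:0, r1:0, r2:0, r3:1}  ⟨branch taken⟩
[9] nor  r3, r2, r1  →  {r0:0, r1:0, r2:0, r3:65535}
[11] nor  r3, r0, r2  →  {r0:0, r1:0, r2:0, r3:65535}
[12] xori  r0, r2, 10  →  {r0:0, r1:0, r2:0, r3:65535}

12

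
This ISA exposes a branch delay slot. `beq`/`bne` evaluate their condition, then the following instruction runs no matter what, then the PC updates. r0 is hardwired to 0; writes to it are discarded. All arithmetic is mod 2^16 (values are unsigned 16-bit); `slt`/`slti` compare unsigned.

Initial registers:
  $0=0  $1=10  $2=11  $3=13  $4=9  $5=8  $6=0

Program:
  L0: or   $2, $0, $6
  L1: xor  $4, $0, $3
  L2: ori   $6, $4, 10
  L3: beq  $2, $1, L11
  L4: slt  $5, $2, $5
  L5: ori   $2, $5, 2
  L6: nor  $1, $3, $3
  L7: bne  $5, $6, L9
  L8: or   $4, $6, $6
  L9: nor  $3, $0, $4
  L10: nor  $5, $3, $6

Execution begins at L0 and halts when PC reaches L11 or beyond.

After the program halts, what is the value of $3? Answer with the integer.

PC=0  or   $2, $0, $6        | $0=0 $1=10 $2=0 $3=13 $4=9 $5=8 $6=0
PC=1  xor  $4, $0, $3        | $0=0 $1=10 $2=0 $3=13 $4=13 $5=8 $6=0
PC=2  ori   $6, $4, 10       | $0=0 $1=10 $2=0 $3=13 $4=13 $5=8 $6=15
PC=3  beq  $2, $1, L11       | $0=0 $1=10 $2=0 $3=13 $4=13 $5=8 $6=15  [not taken]
PC=4  slt  $5, $2, $5        | $0=0 $1=10 $2=0 $3=13 $4=13 $5=1 $6=15
PC=5  ori   $2, $5, 2        | $0=0 $1=10 $2=3 $3=13 $4=13 $5=1 $6=15
PC=6  nor  $1, $3, $3        | $0=0 $1=65522 $2=3 $3=13 $4=13 $5=1 $6=15
PC=7  bne  $5, $6, L9        | $0=0 $1=65522 $2=3 $3=13 $4=13 $5=1 $6=15  [TAKEN]
PC=8  or   $4, $6, $6        | $0=0 $1=65522 $2=3 $3=13 $4=15 $5=1 $6=15
PC=9  nor  $3, $0, $4        | $0=0 $1=65522 $2=3 $3=65520 $4=15 $5=1 $6=15
PC=10 nor  $5, $3, $6        | $0=0 $1=65522 $2=3 $3=65520 $4=15 $5=0 $6=15

65520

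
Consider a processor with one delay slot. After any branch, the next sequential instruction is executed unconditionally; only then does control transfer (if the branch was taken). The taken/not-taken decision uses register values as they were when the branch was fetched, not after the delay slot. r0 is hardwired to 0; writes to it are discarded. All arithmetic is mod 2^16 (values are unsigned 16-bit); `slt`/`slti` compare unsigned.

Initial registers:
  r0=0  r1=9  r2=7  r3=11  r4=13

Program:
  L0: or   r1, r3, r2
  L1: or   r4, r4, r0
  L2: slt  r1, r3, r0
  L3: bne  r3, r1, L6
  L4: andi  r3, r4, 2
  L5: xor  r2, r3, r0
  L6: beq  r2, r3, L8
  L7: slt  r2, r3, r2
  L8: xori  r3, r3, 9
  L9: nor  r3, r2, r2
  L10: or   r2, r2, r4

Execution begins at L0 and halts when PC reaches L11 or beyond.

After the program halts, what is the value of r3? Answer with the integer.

65534

#0 or   r1, r3, r2 ; 0/15/7/11/13
#1 or   r4, r4, r0 ; 0/15/7/11/13
#2 slt  r1, r3, r0 ; 0/0/7/11/13
#3 bne  r3, r1, L6 ; 0/0/7/11/13 ; →target
#4 andi  r3, r4, 2 ; 0/0/7/0/13
#6 beq  r2, r3, L8 ; 0/0/7/0/13 ; →fallthru
#7 slt  r2, r3, r2 ; 0/0/1/0/13
#8 xori  r3, r3, 9 ; 0/0/1/9/13
#9 nor  r3, r2, r2 ; 0/0/1/65534/13
#10 or   r2, r2, r4 ; 0/0/13/65534/13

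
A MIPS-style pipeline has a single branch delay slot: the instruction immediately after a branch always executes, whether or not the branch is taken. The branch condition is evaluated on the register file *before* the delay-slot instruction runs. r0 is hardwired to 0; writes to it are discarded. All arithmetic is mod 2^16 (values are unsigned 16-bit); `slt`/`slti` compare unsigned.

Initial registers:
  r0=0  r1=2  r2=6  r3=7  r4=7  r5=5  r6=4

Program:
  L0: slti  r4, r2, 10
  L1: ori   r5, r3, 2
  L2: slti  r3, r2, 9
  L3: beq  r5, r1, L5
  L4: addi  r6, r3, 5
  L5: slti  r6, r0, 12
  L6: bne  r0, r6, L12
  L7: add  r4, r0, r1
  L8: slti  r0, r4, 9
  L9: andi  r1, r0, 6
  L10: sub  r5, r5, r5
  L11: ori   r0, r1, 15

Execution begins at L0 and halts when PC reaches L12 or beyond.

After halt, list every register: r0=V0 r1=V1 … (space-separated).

r0=0 r1=2 r2=6 r3=1 r4=2 r5=7 r6=1

  step pc=0: slti  r4, r2, 10  regs=(0,2,6,7,1,5,4)
  step pc=1: ori   r5, r3, 2  regs=(0,2,6,7,1,7,4)
  step pc=2: slti  r3, r2, 9  regs=(0,2,6,1,1,7,4)
  step pc=3: beq  r5, r1, L5  cond=F  regs=(0,2,6,1,1,7,4)
  step pc=4: addi  r6, r3, 5  regs=(0,2,6,1,1,7,6)
  step pc=5: slti  r6, r0, 12  regs=(0,2,6,1,1,7,1)
  step pc=6: bne  r0, r6, L12  cond=T  regs=(0,2,6,1,1,7,1)
  step pc=7: add  r4, r0, r1  regs=(0,2,6,1,2,7,1)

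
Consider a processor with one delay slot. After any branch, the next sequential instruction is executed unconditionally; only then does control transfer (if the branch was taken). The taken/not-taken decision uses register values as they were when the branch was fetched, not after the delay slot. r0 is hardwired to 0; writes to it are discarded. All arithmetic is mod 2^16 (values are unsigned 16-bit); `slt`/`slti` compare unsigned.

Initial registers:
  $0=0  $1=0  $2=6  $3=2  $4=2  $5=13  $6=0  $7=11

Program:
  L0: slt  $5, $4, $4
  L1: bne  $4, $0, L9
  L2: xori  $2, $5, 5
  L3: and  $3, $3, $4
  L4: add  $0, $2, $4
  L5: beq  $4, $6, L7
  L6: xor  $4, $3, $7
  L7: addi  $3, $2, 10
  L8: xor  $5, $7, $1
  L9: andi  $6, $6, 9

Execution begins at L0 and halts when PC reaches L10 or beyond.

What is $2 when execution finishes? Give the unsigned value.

5

PC=0  slt  $5, $4, $4        | $0=0 $1=0 $2=6 $3=2 $4=2 $5=0 $6=0 $7=11
PC=1  bne  $4, $0, L9        | $0=0 $1=0 $2=6 $3=2 $4=2 $5=0 $6=0 $7=11  [TAKEN]
PC=2  xori  $2, $5, 5        | $0=0 $1=0 $2=5 $3=2 $4=2 $5=0 $6=0 $7=11
PC=9  andi  $6, $6, 9        | $0=0 $1=0 $2=5 $3=2 $4=2 $5=0 $6=0 $7=11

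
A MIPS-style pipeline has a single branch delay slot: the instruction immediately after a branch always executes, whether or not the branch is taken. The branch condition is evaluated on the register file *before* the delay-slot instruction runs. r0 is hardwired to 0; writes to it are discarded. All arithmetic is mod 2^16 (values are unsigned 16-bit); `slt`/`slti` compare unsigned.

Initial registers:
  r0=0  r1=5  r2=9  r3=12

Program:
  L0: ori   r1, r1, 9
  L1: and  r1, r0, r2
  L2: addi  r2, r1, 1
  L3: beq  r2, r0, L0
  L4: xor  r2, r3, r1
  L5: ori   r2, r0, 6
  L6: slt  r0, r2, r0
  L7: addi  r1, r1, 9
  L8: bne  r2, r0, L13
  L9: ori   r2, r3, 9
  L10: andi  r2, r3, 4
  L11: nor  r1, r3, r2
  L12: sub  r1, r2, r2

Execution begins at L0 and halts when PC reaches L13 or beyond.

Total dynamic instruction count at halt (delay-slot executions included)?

10

PC=0  ori   r1, r1, 9        | r0=0 r1=13 r2=9 r3=12
PC=1  and  r1, r0, r2        | r0=0 r1=0 r2=9 r3=12
PC=2  addi  r2, r1, 1        | r0=0 r1=0 r2=1 r3=12
PC=3  beq  r2, r0, L0        | r0=0 r1=0 r2=1 r3=12  [not taken]
PC=4  xor  r2, r3, r1        | r0=0 r1=0 r2=12 r3=12
PC=5  ori   r2, r0, 6        | r0=0 r1=0 r2=6 r3=12
PC=6  slt  r0, r2, r0        | r0=0 r1=0 r2=6 r3=12
PC=7  addi  r1, r1, 9        | r0=0 r1=9 r2=6 r3=12
PC=8  bne  r2, r0, L13       | r0=0 r1=9 r2=6 r3=12  [TAKEN]
PC=9  ori   r2, r3, 9        | r0=0 r1=9 r2=13 r3=12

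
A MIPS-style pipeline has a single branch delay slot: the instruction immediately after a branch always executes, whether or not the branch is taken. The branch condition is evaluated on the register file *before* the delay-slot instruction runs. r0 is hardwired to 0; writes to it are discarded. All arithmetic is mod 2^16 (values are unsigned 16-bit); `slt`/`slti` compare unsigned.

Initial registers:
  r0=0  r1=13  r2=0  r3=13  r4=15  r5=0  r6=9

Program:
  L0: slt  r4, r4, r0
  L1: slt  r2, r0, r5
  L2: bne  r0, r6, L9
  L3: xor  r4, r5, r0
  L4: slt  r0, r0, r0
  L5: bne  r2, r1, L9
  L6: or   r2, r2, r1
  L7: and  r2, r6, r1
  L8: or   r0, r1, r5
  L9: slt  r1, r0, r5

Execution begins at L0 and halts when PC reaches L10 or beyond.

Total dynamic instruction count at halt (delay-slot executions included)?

5

[0] slt  r4, r4, r0  →  {r0:0, r1:13, r2:0, r3:13, r4:0, r5:0, r6:9}
[1] slt  r2, r0, r5  →  {r0:0, r1:13, r2:0, r3:13, r4:0, r5:0, r6:9}
[2] bne  r0, r6, L9  →  {r0:0, r1:13, r2:0, r3:13, r4:0, r5:0, r6:9}  ⟨branch taken⟩
[3] xor  r4, r5, r0  →  {r0:0, r1:13, r2:0, r3:13, r4:0, r5:0, r6:9}
[9] slt  r1, r0, r5  →  {r0:0, r1:0, r2:0, r3:13, r4:0, r5:0, r6:9}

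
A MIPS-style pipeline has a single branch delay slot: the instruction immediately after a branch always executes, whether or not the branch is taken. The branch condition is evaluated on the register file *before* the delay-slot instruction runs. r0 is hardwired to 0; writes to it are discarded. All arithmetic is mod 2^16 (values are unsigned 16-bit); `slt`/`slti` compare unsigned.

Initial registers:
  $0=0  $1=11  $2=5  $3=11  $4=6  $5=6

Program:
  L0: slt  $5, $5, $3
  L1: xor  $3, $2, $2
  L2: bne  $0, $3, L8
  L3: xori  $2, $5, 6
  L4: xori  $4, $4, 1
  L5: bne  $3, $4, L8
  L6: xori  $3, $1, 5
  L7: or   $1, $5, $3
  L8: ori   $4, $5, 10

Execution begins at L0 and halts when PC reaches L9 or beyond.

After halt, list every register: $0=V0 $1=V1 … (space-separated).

  step pc=0: slt  $5, $5, $3  regs=(0,11,5,11,6,1)
  step pc=1: xor  $3, $2, $2  regs=(0,11,5,0,6,1)
  step pc=2: bne  $0, $3, L8  cond=F  regs=(0,11,5,0,6,1)
  step pc=3: xori  $2, $5, 6  regs=(0,11,7,0,6,1)
  step pc=4: xori  $4, $4, 1  regs=(0,11,7,0,7,1)
  step pc=5: bne  $3, $4, L8  cond=T  regs=(0,11,7,0,7,1)
  step pc=6: xori  $3, $1, 5  regs=(0,11,7,14,7,1)
  step pc=8: ori   $4, $5, 10  regs=(0,11,7,14,11,1)

$0=0 $1=11 $2=7 $3=14 $4=11 $5=1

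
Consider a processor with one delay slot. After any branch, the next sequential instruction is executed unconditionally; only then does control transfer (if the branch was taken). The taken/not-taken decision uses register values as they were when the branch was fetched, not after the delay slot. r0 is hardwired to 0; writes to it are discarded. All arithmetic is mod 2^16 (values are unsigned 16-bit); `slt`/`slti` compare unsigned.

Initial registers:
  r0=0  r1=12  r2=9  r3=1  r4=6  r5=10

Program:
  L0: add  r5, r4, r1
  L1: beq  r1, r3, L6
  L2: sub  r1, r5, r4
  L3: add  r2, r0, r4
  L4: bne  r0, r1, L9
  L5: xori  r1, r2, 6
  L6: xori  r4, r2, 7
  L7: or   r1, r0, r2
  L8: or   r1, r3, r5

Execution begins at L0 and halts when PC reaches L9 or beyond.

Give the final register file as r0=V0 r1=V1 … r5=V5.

  step pc=0: add  r5, r4, r1  regs=(0,12,9,1,6,18)
  step pc=1: beq  r1, r3, L6  cond=F  regs=(0,12,9,1,6,18)
  step pc=2: sub  r1, r5, r4  regs=(0,12,9,1,6,18)
  step pc=3: add  r2, r0, r4  regs=(0,12,6,1,6,18)
  step pc=4: bne  r0, r1, L9  cond=T  regs=(0,12,6,1,6,18)
  step pc=5: xori  r1, r2, 6  regs=(0,0,6,1,6,18)

r0=0 r1=0 r2=6 r3=1 r4=6 r5=18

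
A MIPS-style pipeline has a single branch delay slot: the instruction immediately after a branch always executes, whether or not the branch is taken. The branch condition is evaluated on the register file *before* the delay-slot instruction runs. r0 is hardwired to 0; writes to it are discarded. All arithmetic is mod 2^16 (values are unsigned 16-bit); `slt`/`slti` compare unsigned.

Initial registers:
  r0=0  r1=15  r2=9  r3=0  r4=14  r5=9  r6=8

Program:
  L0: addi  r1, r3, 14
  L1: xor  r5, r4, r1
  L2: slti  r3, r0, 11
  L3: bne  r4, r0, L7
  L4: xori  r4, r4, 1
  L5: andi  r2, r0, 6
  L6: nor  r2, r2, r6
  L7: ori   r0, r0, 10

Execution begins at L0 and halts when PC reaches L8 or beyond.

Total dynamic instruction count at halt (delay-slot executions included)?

6

  step pc=0: addi  r1, r3, 14  regs=(0,14,9,0,14,9,8)
  step pc=1: xor  r5, r4, r1  regs=(0,14,9,0,14,0,8)
  step pc=2: slti  r3, r0, 11  regs=(0,14,9,1,14,0,8)
  step pc=3: bne  r4, r0, L7  cond=T  regs=(0,14,9,1,14,0,8)
  step pc=4: xori  r4, r4, 1  regs=(0,14,9,1,15,0,8)
  step pc=7: ori   r0, r0, 10  regs=(0,14,9,1,15,0,8)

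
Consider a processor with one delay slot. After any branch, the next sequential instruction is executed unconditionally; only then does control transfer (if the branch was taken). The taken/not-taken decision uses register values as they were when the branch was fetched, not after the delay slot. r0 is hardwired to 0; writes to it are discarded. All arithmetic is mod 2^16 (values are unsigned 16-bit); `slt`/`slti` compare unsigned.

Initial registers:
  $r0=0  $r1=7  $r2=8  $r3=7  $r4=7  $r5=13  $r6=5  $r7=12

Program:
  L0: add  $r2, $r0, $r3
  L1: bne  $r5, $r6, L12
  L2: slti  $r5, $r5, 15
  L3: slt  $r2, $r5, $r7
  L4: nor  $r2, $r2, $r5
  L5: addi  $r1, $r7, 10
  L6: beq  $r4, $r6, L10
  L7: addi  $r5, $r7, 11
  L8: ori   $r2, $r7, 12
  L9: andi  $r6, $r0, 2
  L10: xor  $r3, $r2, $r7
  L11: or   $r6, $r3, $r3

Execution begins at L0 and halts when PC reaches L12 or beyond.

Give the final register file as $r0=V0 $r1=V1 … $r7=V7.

$r0=0 $r1=7 $r2=7 $r3=7 $r4=7 $r5=1 $r6=5 $r7=12

#0 add  $r2, $r0, $r3 ; 0/7/7/7/7/13/5/12
#1 bne  $r5, $r6, L12 ; 0/7/7/7/7/13/5/12 ; →target
#2 slti  $r5, $r5, 15 ; 0/7/7/7/7/1/5/12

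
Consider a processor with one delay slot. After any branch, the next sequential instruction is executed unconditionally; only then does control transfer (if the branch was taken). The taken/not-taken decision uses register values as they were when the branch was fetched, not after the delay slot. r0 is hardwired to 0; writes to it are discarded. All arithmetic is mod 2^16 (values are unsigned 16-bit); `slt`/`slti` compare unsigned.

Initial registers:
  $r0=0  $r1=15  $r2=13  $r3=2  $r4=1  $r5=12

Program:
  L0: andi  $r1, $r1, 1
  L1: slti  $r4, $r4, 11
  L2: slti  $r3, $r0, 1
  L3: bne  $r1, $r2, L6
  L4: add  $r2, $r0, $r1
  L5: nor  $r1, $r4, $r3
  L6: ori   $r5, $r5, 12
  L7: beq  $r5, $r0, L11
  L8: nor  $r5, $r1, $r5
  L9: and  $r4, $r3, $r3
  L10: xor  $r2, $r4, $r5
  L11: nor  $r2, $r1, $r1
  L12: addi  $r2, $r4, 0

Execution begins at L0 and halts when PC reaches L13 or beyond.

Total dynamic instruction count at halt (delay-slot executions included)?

  step pc=0: andi  $r1, $r1, 1  regs=(0,1,13,2,1,12)
  step pc=1: slti  $r4, $r4, 11  regs=(0,1,13,2,1,12)
  step pc=2: slti  $r3, $r0, 1  regs=(0,1,13,1,1,12)
  step pc=3: bne  $r1, $r2, L6  cond=T  regs=(0,1,13,1,1,12)
  step pc=4: add  $r2, $r0, $r1  regs=(0,1,1,1,1,12)
  step pc=6: ori   $r5, $r5, 12  regs=(0,1,1,1,1,12)
  step pc=7: beq  $r5, $r0, L11  cond=F  regs=(0,1,1,1,1,12)
  step pc=8: nor  $r5, $r1, $r5  regs=(0,1,1,1,1,65522)
  step pc=9: and  $r4, $r3, $r3  regs=(0,1,1,1,1,65522)
  step pc=10: xor  $r2, $r4, $r5  regs=(0,1,65523,1,1,65522)
  step pc=11: nor  $r2, $r1, $r1  regs=(0,1,65534,1,1,65522)
  step pc=12: addi  $r2, $r4, 0  regs=(0,1,1,1,1,65522)

12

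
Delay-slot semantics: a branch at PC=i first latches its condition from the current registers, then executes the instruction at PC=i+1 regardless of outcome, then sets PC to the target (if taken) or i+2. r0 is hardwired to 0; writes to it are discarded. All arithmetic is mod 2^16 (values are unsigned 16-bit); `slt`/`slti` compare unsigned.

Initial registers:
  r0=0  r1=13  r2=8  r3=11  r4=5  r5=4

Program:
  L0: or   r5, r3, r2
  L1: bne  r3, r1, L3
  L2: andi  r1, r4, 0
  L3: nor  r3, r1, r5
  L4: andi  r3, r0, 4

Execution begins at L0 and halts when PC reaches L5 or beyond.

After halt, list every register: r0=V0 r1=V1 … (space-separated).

  step pc=0: or   r5, r3, r2  regs=(0,13,8,11,5,11)
  step pc=1: bne  r3, r1, L3  cond=T  regs=(0,13,8,11,5,11)
  step pc=2: andi  r1, r4, 0  regs=(0,0,8,11,5,11)
  step pc=3: nor  r3, r1, r5  regs=(0,0,8,65524,5,11)
  step pc=4: andi  r3, r0, 4  regs=(0,0,8,0,5,11)

r0=0 r1=0 r2=8 r3=0 r4=5 r5=11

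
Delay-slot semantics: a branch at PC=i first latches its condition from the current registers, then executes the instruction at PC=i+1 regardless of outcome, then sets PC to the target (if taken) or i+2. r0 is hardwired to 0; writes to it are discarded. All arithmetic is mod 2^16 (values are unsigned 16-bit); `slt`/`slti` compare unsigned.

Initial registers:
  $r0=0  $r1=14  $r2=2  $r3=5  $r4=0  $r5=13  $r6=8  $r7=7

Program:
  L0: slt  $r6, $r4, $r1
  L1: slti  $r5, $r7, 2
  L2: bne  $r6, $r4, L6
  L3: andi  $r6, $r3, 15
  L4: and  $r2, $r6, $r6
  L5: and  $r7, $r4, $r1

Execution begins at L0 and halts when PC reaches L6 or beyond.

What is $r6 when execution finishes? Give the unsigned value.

  step pc=0: slt  $r6, $r4, $r1  regs=(0,14,2,5,0,13,1,7)
  step pc=1: slti  $r5, $r7, 2  regs=(0,14,2,5,0,0,1,7)
  step pc=2: bne  $r6, $r4, L6  cond=T  regs=(0,14,2,5,0,0,1,7)
  step pc=3: andi  $r6, $r3, 15  regs=(0,14,2,5,0,0,5,7)

5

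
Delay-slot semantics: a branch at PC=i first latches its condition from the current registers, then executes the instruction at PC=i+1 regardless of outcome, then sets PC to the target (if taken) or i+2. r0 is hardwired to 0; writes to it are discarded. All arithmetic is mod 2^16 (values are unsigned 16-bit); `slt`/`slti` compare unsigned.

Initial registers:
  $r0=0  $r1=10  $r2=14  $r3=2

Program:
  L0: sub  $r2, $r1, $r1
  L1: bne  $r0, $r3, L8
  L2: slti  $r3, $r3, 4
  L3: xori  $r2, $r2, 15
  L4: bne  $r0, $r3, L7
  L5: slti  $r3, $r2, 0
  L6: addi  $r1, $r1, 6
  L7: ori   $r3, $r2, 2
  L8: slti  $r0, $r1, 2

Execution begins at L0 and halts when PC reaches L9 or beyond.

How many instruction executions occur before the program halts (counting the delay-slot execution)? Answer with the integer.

4

[0] sub  $r2, $r1, $r1  →  {$r0:0, $r1:10, $r2:0, $r3:2}
[1] bne  $r0, $r3, L8  →  {$r0:0, $r1:10, $r2:0, $r3:2}  ⟨branch taken⟩
[2] slti  $r3, $r3, 4  →  {$r0:0, $r1:10, $r2:0, $r3:1}
[8] slti  $r0, $r1, 2  →  {$r0:0, $r1:10, $r2:0, $r3:1}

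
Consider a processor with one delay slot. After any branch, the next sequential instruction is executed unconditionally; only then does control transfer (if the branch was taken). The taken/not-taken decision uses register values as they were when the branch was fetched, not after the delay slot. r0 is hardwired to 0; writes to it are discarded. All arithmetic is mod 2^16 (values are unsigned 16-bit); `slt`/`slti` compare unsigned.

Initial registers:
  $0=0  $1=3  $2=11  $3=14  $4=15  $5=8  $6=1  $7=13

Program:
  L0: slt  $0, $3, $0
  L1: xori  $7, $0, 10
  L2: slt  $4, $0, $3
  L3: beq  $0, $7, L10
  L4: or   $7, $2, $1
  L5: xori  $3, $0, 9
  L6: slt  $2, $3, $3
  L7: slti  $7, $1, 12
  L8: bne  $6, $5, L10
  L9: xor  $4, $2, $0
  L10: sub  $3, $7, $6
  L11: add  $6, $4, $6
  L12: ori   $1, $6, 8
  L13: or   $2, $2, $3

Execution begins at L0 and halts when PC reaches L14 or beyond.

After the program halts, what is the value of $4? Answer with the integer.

0

  step pc=0: slt  $0, $3, $0  regs=(0,3,11,14,15,8,1,13)
  step pc=1: xori  $7, $0, 10  regs=(0,3,11,14,15,8,1,10)
  step pc=2: slt  $4, $0, $3  regs=(0,3,11,14,1,8,1,10)
  step pc=3: beq  $0, $7, L10  cond=F  regs=(0,3,11,14,1,8,1,10)
  step pc=4: or   $7, $2, $1  regs=(0,3,11,14,1,8,1,11)
  step pc=5: xori  $3, $0, 9  regs=(0,3,11,9,1,8,1,11)
  step pc=6: slt  $2, $3, $3  regs=(0,3,0,9,1,8,1,11)
  step pc=7: slti  $7, $1, 12  regs=(0,3,0,9,1,8,1,1)
  step pc=8: bne  $6, $5, L10  cond=T  regs=(0,3,0,9,1,8,1,1)
  step pc=9: xor  $4, $2, $0  regs=(0,3,0,9,0,8,1,1)
  step pc=10: sub  $3, $7, $6  regs=(0,3,0,0,0,8,1,1)
  step pc=11: add  $6, $4, $6  regs=(0,3,0,0,0,8,1,1)
  step pc=12: ori   $1, $6, 8  regs=(0,9,0,0,0,8,1,1)
  step pc=13: or   $2, $2, $3  regs=(0,9,0,0,0,8,1,1)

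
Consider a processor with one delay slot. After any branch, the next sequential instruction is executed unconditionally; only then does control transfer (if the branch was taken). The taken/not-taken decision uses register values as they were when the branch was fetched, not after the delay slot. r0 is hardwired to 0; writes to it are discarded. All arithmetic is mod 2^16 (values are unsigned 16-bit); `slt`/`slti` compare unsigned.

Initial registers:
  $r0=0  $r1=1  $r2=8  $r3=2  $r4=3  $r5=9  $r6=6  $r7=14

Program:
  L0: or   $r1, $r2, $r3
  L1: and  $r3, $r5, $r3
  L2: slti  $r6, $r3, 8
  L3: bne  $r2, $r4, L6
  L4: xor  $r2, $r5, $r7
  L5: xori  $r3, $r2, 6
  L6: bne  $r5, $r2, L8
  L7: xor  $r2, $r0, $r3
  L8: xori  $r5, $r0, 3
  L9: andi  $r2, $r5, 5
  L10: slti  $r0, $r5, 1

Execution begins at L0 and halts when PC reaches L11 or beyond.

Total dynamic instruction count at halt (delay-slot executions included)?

  step pc=0: or   $r1, $r2, $r3  regs=(0,10,8,2,3,9,6,14)
  step pc=1: and  $r3, $r5, $r3  regs=(0,10,8,0,3,9,6,14)
  step pc=2: slti  $r6, $r3, 8  regs=(0,10,8,0,3,9,1,14)
  step pc=3: bne  $r2, $r4, L6  cond=T  regs=(0,10,8,0,3,9,1,14)
  step pc=4: xor  $r2, $r5, $r7  regs=(0,10,7,0,3,9,1,14)
  step pc=6: bne  $r5, $r2, L8  cond=T  regs=(0,10,7,0,3,9,1,14)
  step pc=7: xor  $r2, $r0, $r3  regs=(0,10,0,0,3,9,1,14)
  step pc=8: xori  $r5, $r0, 3  regs=(0,10,0,0,3,3,1,14)
  step pc=9: andi  $r2, $r5, 5  regs=(0,10,1,0,3,3,1,14)
  step pc=10: slti  $r0, $r5, 1  regs=(0,10,1,0,3,3,1,14)

10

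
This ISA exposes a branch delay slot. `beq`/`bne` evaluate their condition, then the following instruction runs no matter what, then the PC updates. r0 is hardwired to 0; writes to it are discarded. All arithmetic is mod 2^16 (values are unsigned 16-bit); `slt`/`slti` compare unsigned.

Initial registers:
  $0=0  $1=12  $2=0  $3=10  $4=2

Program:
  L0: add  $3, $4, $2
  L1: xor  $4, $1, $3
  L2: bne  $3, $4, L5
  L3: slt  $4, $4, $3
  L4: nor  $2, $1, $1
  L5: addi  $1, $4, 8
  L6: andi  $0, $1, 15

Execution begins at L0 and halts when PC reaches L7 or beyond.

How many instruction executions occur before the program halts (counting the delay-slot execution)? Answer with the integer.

PC=0  add  $3, $4, $2        | $0=0 $1=12 $2=0 $3=2 $4=2
PC=1  xor  $4, $1, $3        | $0=0 $1=12 $2=0 $3=2 $4=14
PC=2  bne  $3, $4, L5        | $0=0 $1=12 $2=0 $3=2 $4=14  [TAKEN]
PC=3  slt  $4, $4, $3        | $0=0 $1=12 $2=0 $3=2 $4=0
PC=5  addi  $1, $4, 8        | $0=0 $1=8 $2=0 $3=2 $4=0
PC=6  andi  $0, $1, 15       | $0=0 $1=8 $2=0 $3=2 $4=0

6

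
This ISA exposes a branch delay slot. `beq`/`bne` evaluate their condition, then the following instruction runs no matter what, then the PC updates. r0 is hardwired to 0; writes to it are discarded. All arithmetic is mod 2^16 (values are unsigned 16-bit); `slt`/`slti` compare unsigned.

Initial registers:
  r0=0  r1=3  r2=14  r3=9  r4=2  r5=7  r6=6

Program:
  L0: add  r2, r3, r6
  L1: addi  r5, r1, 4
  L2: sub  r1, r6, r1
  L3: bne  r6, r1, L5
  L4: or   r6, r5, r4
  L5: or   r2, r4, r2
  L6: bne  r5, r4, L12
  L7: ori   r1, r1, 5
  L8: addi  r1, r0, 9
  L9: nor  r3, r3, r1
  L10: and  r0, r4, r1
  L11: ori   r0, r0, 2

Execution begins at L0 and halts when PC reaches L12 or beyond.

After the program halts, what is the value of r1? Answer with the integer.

7

#0 add  r2, r3, r6 ; 0/3/15/9/2/7/6
#1 addi  r5, r1, 4 ; 0/3/15/9/2/7/6
#2 sub  r1, r6, r1 ; 0/3/15/9/2/7/6
#3 bne  r6, r1, L5 ; 0/3/15/9/2/7/6 ; →target
#4 or   r6, r5, r4 ; 0/3/15/9/2/7/7
#5 or   r2, r4, r2 ; 0/3/15/9/2/7/7
#6 bne  r5, r4, L12 ; 0/3/15/9/2/7/7 ; →target
#7 ori   r1, r1, 5 ; 0/7/15/9/2/7/7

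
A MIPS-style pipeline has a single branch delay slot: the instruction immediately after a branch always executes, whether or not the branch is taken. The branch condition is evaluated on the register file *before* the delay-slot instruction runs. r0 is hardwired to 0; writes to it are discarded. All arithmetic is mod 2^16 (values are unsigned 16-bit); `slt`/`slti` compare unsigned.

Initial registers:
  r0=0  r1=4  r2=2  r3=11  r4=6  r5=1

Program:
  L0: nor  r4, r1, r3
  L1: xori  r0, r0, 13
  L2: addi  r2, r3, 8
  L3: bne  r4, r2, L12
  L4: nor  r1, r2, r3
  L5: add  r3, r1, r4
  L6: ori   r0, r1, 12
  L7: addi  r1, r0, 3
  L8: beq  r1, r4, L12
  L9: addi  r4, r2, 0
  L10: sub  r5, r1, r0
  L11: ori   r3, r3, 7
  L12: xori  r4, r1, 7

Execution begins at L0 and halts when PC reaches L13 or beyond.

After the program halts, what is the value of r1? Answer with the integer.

  step pc=0: nor  r4, r1, r3  regs=(0,4,2,11,65520,1)
  step pc=1: xori  r0, r0, 13  regs=(0,4,2,11,65520,1)
  step pc=2: addi  r2, r3, 8  regs=(0,4,19,11,65520,1)
  step pc=3: bne  r4, r2, L12  cond=T  regs=(0,4,19,11,65520,1)
  step pc=4: nor  r1, r2, r3  regs=(0,65508,19,11,65520,1)
  step pc=12: xori  r4, r1, 7  regs=(0,65508,19,11,65507,1)

65508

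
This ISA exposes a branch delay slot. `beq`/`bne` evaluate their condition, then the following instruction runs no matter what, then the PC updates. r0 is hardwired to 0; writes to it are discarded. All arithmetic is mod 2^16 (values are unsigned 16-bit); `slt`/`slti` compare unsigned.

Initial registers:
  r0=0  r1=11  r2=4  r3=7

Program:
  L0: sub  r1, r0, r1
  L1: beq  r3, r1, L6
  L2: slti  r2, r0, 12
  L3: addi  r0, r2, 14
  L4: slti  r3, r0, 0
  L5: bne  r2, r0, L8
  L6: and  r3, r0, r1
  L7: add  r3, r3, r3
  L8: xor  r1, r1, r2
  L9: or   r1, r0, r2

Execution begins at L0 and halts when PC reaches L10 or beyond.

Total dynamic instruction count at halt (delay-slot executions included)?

PC=0  sub  r1, r0, r1        | r0=0 r1=65525 r2=4 r3=7
PC=1  beq  r3, r1, L6        | r0=0 r1=65525 r2=4 r3=7  [not taken]
PC=2  slti  r2, r0, 12       | r0=0 r1=65525 r2=1 r3=7
PC=3  addi  r0, r2, 14       | r0=0 r1=65525 r2=1 r3=7
PC=4  slti  r3, r0, 0        | r0=0 r1=65525 r2=1 r3=0
PC=5  bne  r2, r0, L8        | r0=0 r1=65525 r2=1 r3=0  [TAKEN]
PC=6  and  r3, r0, r1        | r0=0 r1=65525 r2=1 r3=0
PC=8  xor  r1, r1, r2        | r0=0 r1=65524 r2=1 r3=0
PC=9  or   r1, r0, r2        | r0=0 r1=1 r2=1 r3=0

9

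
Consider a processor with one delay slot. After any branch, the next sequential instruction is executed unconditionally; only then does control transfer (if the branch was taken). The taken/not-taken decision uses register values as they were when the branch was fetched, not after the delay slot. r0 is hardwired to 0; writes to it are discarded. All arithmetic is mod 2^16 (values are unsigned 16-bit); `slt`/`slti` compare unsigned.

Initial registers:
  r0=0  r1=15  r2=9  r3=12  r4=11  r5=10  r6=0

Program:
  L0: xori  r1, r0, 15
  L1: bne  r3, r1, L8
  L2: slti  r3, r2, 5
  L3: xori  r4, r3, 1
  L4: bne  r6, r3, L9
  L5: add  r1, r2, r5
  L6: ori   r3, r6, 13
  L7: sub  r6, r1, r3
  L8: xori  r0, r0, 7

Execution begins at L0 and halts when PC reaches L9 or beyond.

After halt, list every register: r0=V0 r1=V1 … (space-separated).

r0=0 r1=15 r2=9 r3=0 r4=11 r5=10 r6=0

  step pc=0: xori  r1, r0, 15  regs=(0,15,9,12,11,10,0)
  step pc=1: bne  r3, r1, L8  cond=T  regs=(0,15,9,12,11,10,0)
  step pc=2: slti  r3, r2, 5  regs=(0,15,9,0,11,10,0)
  step pc=8: xori  r0, r0, 7  regs=(0,15,9,0,11,10,0)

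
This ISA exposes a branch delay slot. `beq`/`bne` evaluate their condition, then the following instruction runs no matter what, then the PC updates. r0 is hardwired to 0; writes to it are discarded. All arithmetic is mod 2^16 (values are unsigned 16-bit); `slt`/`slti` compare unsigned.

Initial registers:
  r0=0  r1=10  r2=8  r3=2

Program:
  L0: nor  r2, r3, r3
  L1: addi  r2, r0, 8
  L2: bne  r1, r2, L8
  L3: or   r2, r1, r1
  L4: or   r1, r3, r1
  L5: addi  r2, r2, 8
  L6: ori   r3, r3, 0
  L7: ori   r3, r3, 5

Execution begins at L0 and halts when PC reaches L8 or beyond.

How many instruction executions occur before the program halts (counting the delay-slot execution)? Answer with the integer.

4

#0 nor  r2, r3, r3 ; 0/10/65533/2
#1 addi  r2, r0, 8 ; 0/10/8/2
#2 bne  r1, r2, L8 ; 0/10/8/2 ; →target
#3 or   r2, r1, r1 ; 0/10/10/2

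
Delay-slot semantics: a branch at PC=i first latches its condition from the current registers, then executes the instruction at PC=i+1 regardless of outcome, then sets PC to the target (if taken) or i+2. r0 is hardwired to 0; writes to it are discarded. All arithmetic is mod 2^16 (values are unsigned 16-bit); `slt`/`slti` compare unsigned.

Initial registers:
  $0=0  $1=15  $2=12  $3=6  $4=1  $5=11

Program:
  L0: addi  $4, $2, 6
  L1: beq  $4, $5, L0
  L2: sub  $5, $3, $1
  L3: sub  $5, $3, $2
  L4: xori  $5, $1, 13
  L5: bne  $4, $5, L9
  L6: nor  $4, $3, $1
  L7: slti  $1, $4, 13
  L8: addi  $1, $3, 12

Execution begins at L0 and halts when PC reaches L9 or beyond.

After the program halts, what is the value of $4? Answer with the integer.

[0] addi  $4, $2, 6  →  {$0:0, $1:15, $2:12, $3:6, $4:18, $5:11}
[1] beq  $4, $5, L0  →  {$0:0, $1:15, $2:12, $3:6, $4:18, $5:11}  ⟨branch fallthrough⟩
[2] sub  $5, $3, $1  →  {$0:0, $1:15, $2:12, $3:6, $4:18, $5:65527}
[3] sub  $5, $3, $2  →  {$0:0, $1:15, $2:12, $3:6, $4:18, $5:65530}
[4] xori  $5, $1, 13  →  {$0:0, $1:15, $2:12, $3:6, $4:18, $5:2}
[5] bne  $4, $5, L9  →  {$0:0, $1:15, $2:12, $3:6, $4:18, $5:2}  ⟨branch taken⟩
[6] nor  $4, $3, $1  →  {$0:0, $1:15, $2:12, $3:6, $4:65520, $5:2}

65520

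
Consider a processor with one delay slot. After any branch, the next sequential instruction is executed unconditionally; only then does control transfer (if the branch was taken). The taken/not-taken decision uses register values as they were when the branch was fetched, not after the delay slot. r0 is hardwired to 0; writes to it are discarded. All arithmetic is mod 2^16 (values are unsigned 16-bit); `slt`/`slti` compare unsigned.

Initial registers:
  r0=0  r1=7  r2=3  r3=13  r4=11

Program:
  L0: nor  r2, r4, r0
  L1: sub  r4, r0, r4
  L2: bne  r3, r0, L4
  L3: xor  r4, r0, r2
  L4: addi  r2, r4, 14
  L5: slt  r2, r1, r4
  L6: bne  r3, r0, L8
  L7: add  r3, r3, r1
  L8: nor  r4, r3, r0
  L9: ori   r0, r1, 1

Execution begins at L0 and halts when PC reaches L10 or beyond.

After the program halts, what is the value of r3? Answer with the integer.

20

#0 nor  r2, r4, r0 ; 0/7/65524/13/11
#1 sub  r4, r0, r4 ; 0/7/65524/13/65525
#2 bne  r3, r0, L4 ; 0/7/65524/13/65525 ; →target
#3 xor  r4, r0, r2 ; 0/7/65524/13/65524
#4 addi  r2, r4, 14 ; 0/7/2/13/65524
#5 slt  r2, r1, r4 ; 0/7/1/13/65524
#6 bne  r3, r0, L8 ; 0/7/1/13/65524 ; →target
#7 add  r3, r3, r1 ; 0/7/1/20/65524
#8 nor  r4, r3, r0 ; 0/7/1/20/65515
#9 ori   r0, r1, 1 ; 0/7/1/20/65515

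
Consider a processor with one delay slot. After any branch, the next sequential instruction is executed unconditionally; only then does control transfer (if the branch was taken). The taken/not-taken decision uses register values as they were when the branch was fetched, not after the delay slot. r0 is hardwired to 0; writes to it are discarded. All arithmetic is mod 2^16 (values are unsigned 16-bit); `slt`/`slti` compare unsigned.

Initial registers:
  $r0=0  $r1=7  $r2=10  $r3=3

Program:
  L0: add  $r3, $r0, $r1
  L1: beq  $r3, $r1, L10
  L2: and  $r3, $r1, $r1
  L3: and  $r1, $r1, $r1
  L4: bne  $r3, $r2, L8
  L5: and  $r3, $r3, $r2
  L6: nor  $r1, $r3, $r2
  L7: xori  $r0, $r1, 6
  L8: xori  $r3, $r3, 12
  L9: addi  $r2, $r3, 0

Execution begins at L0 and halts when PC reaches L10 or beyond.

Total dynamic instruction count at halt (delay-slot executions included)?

PC=0  add  $r3, $r0, $r1     | $r0=0 $r1=7 $r2=10 $r3=7
PC=1  beq  $r3, $r1, L10     | $r0=0 $r1=7 $r2=10 $r3=7  [TAKEN]
PC=2  and  $r3, $r1, $r1     | $r0=0 $r1=7 $r2=10 $r3=7

3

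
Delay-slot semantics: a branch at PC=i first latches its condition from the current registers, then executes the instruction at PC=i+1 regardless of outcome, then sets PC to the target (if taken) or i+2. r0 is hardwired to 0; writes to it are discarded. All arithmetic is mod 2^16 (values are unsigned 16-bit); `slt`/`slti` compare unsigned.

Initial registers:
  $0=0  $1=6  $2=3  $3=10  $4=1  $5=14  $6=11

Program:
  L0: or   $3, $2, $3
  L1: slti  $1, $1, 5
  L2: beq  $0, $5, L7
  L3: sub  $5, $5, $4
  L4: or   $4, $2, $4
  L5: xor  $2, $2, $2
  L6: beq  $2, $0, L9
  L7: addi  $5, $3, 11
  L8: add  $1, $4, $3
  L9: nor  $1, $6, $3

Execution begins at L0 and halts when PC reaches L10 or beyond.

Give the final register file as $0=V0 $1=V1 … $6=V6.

$0=0 $1=65524 $2=0 $3=11 $4=3 $5=22 $6=11

#0 or   $3, $2, $3 ; 0/6/3/11/1/14/11
#1 slti  $1, $1, 5 ; 0/0/3/11/1/14/11
#2 beq  $0, $5, L7 ; 0/0/3/11/1/14/11 ; →fallthru
#3 sub  $5, $5, $4 ; 0/0/3/11/1/13/11
#4 or   $4, $2, $4 ; 0/0/3/11/3/13/11
#5 xor  $2, $2, $2 ; 0/0/0/11/3/13/11
#6 beq  $2, $0, L9 ; 0/0/0/11/3/13/11 ; →target
#7 addi  $5, $3, 11 ; 0/0/0/11/3/22/11
#9 nor  $1, $6, $3 ; 0/65524/0/11/3/22/11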